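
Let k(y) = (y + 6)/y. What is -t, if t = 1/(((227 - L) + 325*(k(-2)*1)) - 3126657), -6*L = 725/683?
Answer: 4098/12814773115 ≈ 3.1979e-7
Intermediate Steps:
k(y) = (6 + y)/y
L = -725/4098 (L = -725/(6*683) = -⅙*725/683 = -725/4098 ≈ -0.17692)
t = -4098/12814773115 (t = 1/(((227 - 1*(-725/4098)) + 325*(((6 - 2)/(-2))*1)) - 3126657) = 1/(((227 + 725/4098) + 325*(-½*4*1)) - 3126657) = 1/((930971/4098 + 325*(-2*1)) - 3126657) = 1/((930971/4098 + 325*(-2)) - 3126657) = 1/((930971/4098 - 650) - 3126657) = 1/(-1732729/4098 - 3126657) = 1/(-12814773115/4098) = -4098/12814773115 ≈ -3.1979e-7)
-t = -1*(-4098/12814773115) = 4098/12814773115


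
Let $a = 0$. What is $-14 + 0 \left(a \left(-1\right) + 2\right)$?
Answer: $-14$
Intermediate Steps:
$-14 + 0 \left(a \left(-1\right) + 2\right) = -14 + 0 \left(0 \left(-1\right) + 2\right) = -14 + 0 \left(0 + 2\right) = -14 + 0 \cdot 2 = -14 + 0 = -14$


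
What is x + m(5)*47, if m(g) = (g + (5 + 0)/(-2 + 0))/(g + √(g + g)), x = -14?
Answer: 151/6 - 47*√10/6 ≈ 0.39549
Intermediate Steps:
m(g) = (-5/2 + g)/(g + √2*√g) (m(g) = (g + 5/(-2))/(g + √(2*g)) = (g + 5*(-½))/(g + √2*√g) = (g - 5/2)/(g + √2*√g) = (-5/2 + g)/(g + √2*√g))
x + m(5)*47 = -14 + ((-5/2 + 5)/(5 + √2*√5))*47 = -14 + ((5/2)/(5 + √10))*47 = -14 + (5/(2*(5 + √10)))*47 = -14 + 235/(2*(5 + √10))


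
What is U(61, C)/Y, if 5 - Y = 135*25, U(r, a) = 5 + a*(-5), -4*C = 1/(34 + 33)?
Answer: -269/180632 ≈ -0.0014892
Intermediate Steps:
C = -1/268 (C = -1/(4*(34 + 33)) = -1/4/67 = -1/4*1/67 = -1/268 ≈ -0.0037313)
U(r, a) = 5 - 5*a
Y = -3370 (Y = 5 - 135*25 = 5 - 1*3375 = 5 - 3375 = -3370)
U(61, C)/Y = (5 - 5*(-1/268))/(-3370) = (5 + 5/268)*(-1/3370) = (1345/268)*(-1/3370) = -269/180632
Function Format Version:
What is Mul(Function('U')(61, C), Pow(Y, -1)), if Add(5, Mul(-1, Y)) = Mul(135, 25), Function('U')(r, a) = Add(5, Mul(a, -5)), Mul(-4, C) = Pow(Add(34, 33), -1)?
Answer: Rational(-269, 180632) ≈ -0.0014892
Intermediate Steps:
C = Rational(-1, 268) (C = Mul(Rational(-1, 4), Pow(Add(34, 33), -1)) = Mul(Rational(-1, 4), Pow(67, -1)) = Mul(Rational(-1, 4), Rational(1, 67)) = Rational(-1, 268) ≈ -0.0037313)
Function('U')(r, a) = Add(5, Mul(-5, a))
Y = -3370 (Y = Add(5, Mul(-1, Mul(135, 25))) = Add(5, Mul(-1, 3375)) = Add(5, -3375) = -3370)
Mul(Function('U')(61, C), Pow(Y, -1)) = Mul(Add(5, Mul(-5, Rational(-1, 268))), Pow(-3370, -1)) = Mul(Add(5, Rational(5, 268)), Rational(-1, 3370)) = Mul(Rational(1345, 268), Rational(-1, 3370)) = Rational(-269, 180632)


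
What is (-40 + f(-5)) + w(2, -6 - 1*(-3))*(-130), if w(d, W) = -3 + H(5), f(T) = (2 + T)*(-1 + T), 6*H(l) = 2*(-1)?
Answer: 1234/3 ≈ 411.33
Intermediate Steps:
H(l) = -⅓ (H(l) = (2*(-1))/6 = (⅙)*(-2) = -⅓)
f(T) = (-1 + T)*(2 + T)
w(d, W) = -10/3 (w(d, W) = -3 - ⅓ = -10/3)
(-40 + f(-5)) + w(2, -6 - 1*(-3))*(-130) = (-40 + (-2 - 5 + (-5)²)) - 10/3*(-130) = (-40 + (-2 - 5 + 25)) + 1300/3 = (-40 + 18) + 1300/3 = -22 + 1300/3 = 1234/3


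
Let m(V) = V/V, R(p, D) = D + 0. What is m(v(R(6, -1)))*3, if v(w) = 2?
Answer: 3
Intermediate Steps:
R(p, D) = D
m(V) = 1
m(v(R(6, -1)))*3 = 1*3 = 3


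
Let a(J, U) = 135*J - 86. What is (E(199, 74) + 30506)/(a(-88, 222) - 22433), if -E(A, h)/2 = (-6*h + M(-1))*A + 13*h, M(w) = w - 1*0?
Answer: -205692/34399 ≈ -5.9796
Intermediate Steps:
M(w) = w (M(w) = w + 0 = w)
a(J, U) = -86 + 135*J
E(A, h) = -26*h - 2*A*(-1 - 6*h) (E(A, h) = -2*((-6*h - 1)*A + 13*h) = -2*((-1 - 6*h)*A + 13*h) = -2*(A*(-1 - 6*h) + 13*h) = -2*(13*h + A*(-1 - 6*h)) = -26*h - 2*A*(-1 - 6*h))
(E(199, 74) + 30506)/(a(-88, 222) - 22433) = ((-26*74 + 2*199 + 12*199*74) + 30506)/((-86 + 135*(-88)) - 22433) = ((-1924 + 398 + 176712) + 30506)/((-86 - 11880) - 22433) = (175186 + 30506)/(-11966 - 22433) = 205692/(-34399) = 205692*(-1/34399) = -205692/34399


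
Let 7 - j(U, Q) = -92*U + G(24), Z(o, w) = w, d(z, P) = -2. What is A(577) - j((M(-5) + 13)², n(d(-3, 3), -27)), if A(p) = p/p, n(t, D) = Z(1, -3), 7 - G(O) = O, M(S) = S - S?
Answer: -15571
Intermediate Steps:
M(S) = 0
G(O) = 7 - O
n(t, D) = -3
A(p) = 1
j(U, Q) = 24 + 92*U (j(U, Q) = 7 - (-92*U + (7 - 1*24)) = 7 - (-92*U + (7 - 24)) = 7 - (-92*U - 17) = 7 - (-17 - 92*U) = 7 + (17 + 92*U) = 24 + 92*U)
A(577) - j((M(-5) + 13)², n(d(-3, 3), -27)) = 1 - (24 + 92*(0 + 13)²) = 1 - (24 + 92*13²) = 1 - (24 + 92*169) = 1 - (24 + 15548) = 1 - 1*15572 = 1 - 15572 = -15571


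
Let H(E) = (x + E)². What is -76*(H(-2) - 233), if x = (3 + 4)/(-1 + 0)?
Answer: 11552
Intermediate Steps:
x = -7 (x = 7/(-1) = 7*(-1) = -7)
H(E) = (-7 + E)²
-76*(H(-2) - 233) = -76*((-7 - 2)² - 233) = -76*((-9)² - 233) = -76*(81 - 233) = -76*(-152) = 11552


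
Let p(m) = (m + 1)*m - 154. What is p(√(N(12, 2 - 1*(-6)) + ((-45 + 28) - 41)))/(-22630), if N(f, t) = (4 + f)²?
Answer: -22/11315 - 3*√22/22630 ≈ -0.0025661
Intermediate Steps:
p(m) = -154 + m*(1 + m) (p(m) = (1 + m)*m - 154 = m*(1 + m) - 154 = -154 + m*(1 + m))
p(√(N(12, 2 - 1*(-6)) + ((-45 + 28) - 41)))/(-22630) = (-154 + √((4 + 12)² + ((-45 + 28) - 41)) + (√((4 + 12)² + ((-45 + 28) - 41)))²)/(-22630) = (-154 + √(16² + (-17 - 41)) + (√(16² + (-17 - 41)))²)*(-1/22630) = (-154 + √(256 - 58) + (√(256 - 58))²)*(-1/22630) = (-154 + √198 + (√198)²)*(-1/22630) = (-154 + 3*√22 + (3*√22)²)*(-1/22630) = (-154 + 3*√22 + 198)*(-1/22630) = (44 + 3*√22)*(-1/22630) = -22/11315 - 3*√22/22630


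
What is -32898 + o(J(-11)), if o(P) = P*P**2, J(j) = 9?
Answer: -32169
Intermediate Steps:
o(P) = P**3
-32898 + o(J(-11)) = -32898 + 9**3 = -32898 + 729 = -32169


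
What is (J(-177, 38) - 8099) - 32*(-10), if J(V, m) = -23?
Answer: -7802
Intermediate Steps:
(J(-177, 38) - 8099) - 32*(-10) = (-23 - 8099) - 32*(-10) = -8122 + 320 = -7802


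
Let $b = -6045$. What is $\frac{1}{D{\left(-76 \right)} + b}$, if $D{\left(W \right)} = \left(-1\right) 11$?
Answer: $- \frac{1}{6056} \approx -0.00016513$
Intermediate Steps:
$D{\left(W \right)} = -11$
$\frac{1}{D{\left(-76 \right)} + b} = \frac{1}{-11 - 6045} = \frac{1}{-6056} = - \frac{1}{6056}$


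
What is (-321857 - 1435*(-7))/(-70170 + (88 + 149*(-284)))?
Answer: 155906/56199 ≈ 2.7742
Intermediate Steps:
(-321857 - 1435*(-7))/(-70170 + (88 + 149*(-284))) = (-321857 + 10045)/(-70170 + (88 - 42316)) = -311812/(-70170 - 42228) = -311812/(-112398) = -311812*(-1/112398) = 155906/56199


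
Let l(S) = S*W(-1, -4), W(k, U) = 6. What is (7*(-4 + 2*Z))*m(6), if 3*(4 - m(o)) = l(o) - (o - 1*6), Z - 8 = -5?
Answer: -112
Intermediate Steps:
Z = 3 (Z = 8 - 5 = 3)
l(S) = 6*S (l(S) = S*6 = 6*S)
m(o) = 2 - 5*o/3 (m(o) = 4 - (6*o - (o - 1*6))/3 = 4 - (6*o - (o - 6))/3 = 4 - (6*o - (-6 + o))/3 = 4 - (6*o + (6 - o))/3 = 4 - (6 + 5*o)/3 = 4 + (-2 - 5*o/3) = 2 - 5*o/3)
(7*(-4 + 2*Z))*m(6) = (7*(-4 + 2*3))*(2 - 5/3*6) = (7*(-4 + 6))*(2 - 10) = (7*2)*(-8) = 14*(-8) = -112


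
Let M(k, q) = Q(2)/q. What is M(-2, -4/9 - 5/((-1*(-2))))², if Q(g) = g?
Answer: 1296/2809 ≈ 0.46137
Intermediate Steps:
M(k, q) = 2/q
M(-2, -4/9 - 5/((-1*(-2))))² = (2/(-4/9 - 5/((-1*(-2)))))² = (2/(-4*⅑ - 5/2))² = (2/(-4/9 - 5*½))² = (2/(-4/9 - 5/2))² = (2/(-53/18))² = (2*(-18/53))² = (-36/53)² = 1296/2809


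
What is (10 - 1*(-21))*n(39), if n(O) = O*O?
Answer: 47151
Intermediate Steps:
n(O) = O²
(10 - 1*(-21))*n(39) = (10 - 1*(-21))*39² = (10 + 21)*1521 = 31*1521 = 47151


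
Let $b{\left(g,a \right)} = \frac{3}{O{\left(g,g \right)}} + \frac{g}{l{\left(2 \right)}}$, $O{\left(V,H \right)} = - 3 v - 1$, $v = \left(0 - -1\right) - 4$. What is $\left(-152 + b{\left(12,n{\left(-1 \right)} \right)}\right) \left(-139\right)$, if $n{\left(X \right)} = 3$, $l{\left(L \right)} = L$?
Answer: $\frac{161935}{8} \approx 20242.0$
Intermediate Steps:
$v = -3$ ($v = \left(0 + 1\right) - 4 = 1 - 4 = -3$)
$O{\left(V,H \right)} = 8$ ($O{\left(V,H \right)} = \left(-3\right) \left(-3\right) - 1 = 9 - 1 = 8$)
$b{\left(g,a \right)} = \frac{3}{8} + \frac{g}{2}$
$\left(-152 + b{\left(12,n{\left(-1 \right)} \right)}\right) \left(-139\right) = \left(-152 + \left(\frac{3}{8} + \frac{1}{2} \cdot 12\right)\right) \left(-139\right) = \left(-152 + \left(\frac{3}{8} + 6\right)\right) \left(-139\right) = \left(-152 + \frac{51}{8}\right) \left(-139\right) = \left(- \frac{1165}{8}\right) \left(-139\right) = \frac{161935}{8}$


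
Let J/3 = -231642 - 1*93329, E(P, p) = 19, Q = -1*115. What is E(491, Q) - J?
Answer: 974932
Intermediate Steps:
Q = -115
J = -974913 (J = 3*(-231642 - 1*93329) = 3*(-231642 - 93329) = 3*(-324971) = -974913)
E(491, Q) - J = 19 - 1*(-974913) = 19 + 974913 = 974932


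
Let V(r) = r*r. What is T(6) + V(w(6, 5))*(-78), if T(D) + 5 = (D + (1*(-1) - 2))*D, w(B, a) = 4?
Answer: -1235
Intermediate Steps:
V(r) = r²
T(D) = -5 + D*(-3 + D) (T(D) = -5 + (D + (1*(-1) - 2))*D = -5 + (D + (-1 - 2))*D = -5 + (D - 3)*D = -5 + (-3 + D)*D = -5 + D*(-3 + D))
T(6) + V(w(6, 5))*(-78) = (-5 + 6² - 3*6) + 4²*(-78) = (-5 + 36 - 18) + 16*(-78) = 13 - 1248 = -1235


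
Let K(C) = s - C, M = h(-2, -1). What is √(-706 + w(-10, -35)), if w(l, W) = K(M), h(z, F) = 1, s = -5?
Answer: 2*I*√178 ≈ 26.683*I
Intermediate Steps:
M = 1
K(C) = -5 - C
w(l, W) = -6 (w(l, W) = -5 - 1*1 = -5 - 1 = -6)
√(-706 + w(-10, -35)) = √(-706 - 6) = √(-712) = 2*I*√178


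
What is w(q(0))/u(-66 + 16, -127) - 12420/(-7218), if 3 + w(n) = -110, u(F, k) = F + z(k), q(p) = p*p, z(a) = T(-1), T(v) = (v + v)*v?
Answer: 78433/19248 ≈ 4.0749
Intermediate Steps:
T(v) = 2*v² (T(v) = (2*v)*v = 2*v²)
z(a) = 2 (z(a) = 2*(-1)² = 2*1 = 2)
q(p) = p²
u(F, k) = 2 + F (u(F, k) = F + 2 = 2 + F)
w(n) = -113 (w(n) = -3 - 110 = -113)
w(q(0))/u(-66 + 16, -127) - 12420/(-7218) = -113/(2 + (-66 + 16)) - 12420/(-7218) = -113/(2 - 50) - 12420*(-1/7218) = -113/(-48) + 690/401 = -113*(-1/48) + 690/401 = 113/48 + 690/401 = 78433/19248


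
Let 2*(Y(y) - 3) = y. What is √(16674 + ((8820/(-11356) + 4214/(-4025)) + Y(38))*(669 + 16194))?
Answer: √38043698387532117/326485 ≈ 597.42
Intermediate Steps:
Y(y) = 3 + y/2
√(16674 + ((8820/(-11356) + 4214/(-4025)) + Y(38))*(669 + 16194)) = √(16674 + ((8820/(-11356) + 4214/(-4025)) + (3 + (½)*38))*(669 + 16194)) = √(16674 + ((8820*(-1/11356) + 4214*(-1/4025)) + (3 + 19))*16863) = √(16674 + ((-2205/2839 - 602/575) + 22)*16863) = √(16674 + (-2976953/1632425 + 22)*16863) = √(16674 + (32936397/1632425)*16863) = √(16674 + 555406462611/1632425) = √(582625517061/1632425) = √38043698387532117/326485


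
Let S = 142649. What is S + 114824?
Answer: 257473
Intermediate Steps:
S + 114824 = 142649 + 114824 = 257473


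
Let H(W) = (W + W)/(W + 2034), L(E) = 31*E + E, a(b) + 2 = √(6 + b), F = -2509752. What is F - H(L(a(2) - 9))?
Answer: -15663359576/6241 - 576*√2/6241 ≈ -2.5098e+6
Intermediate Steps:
a(b) = -2 + √(6 + b)
L(E) = 32*E
H(W) = 2*W/(2034 + W) (H(W) = (2*W)/(2034 + W) = 2*W/(2034 + W))
F - H(L(a(2) - 9)) = -2509752 - 2*32*((-2 + √(6 + 2)) - 9)/(2034 + 32*((-2 + √(6 + 2)) - 9)) = -2509752 - 2*32*((-2 + √8) - 9)/(2034 + 32*((-2 + √8) - 9)) = -2509752 - 2*32*((-2 + 2*√2) - 9)/(2034 + 32*((-2 + 2*√2) - 9)) = -2509752 - 2*32*(-11 + 2*√2)/(2034 + 32*(-11 + 2*√2)) = -2509752 - 2*(-352 + 64*√2)/(2034 + (-352 + 64*√2)) = -2509752 - 2*(-352 + 64*√2)/(1682 + 64*√2)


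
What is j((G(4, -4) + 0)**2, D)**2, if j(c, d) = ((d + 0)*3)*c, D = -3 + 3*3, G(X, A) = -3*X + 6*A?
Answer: 544195584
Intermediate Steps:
D = 6 (D = -3 + 9 = 6)
j(c, d) = 3*c*d (j(c, d) = (d*3)*c = (3*d)*c = 3*c*d)
j((G(4, -4) + 0)**2, D)**2 = (3*((-3*4 + 6*(-4)) + 0)**2*6)**2 = (3*((-12 - 24) + 0)**2*6)**2 = (3*(-36 + 0)**2*6)**2 = (3*(-36)**2*6)**2 = (3*1296*6)**2 = 23328**2 = 544195584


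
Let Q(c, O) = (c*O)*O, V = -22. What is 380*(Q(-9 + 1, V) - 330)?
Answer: -1596760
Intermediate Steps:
Q(c, O) = c*O² (Q(c, O) = (O*c)*O = c*O²)
380*(Q(-9 + 1, V) - 330) = 380*((-9 + 1)*(-22)² - 330) = 380*(-8*484 - 330) = 380*(-3872 - 330) = 380*(-4202) = -1596760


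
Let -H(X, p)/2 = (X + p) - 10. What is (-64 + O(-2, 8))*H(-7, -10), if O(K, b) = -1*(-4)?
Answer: -3240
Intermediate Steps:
O(K, b) = 4
H(X, p) = 20 - 2*X - 2*p (H(X, p) = -2*((X + p) - 10) = -2*(-10 + X + p) = 20 - 2*X - 2*p)
(-64 + O(-2, 8))*H(-7, -10) = (-64 + 4)*(20 - 2*(-7) - 2*(-10)) = -60*(20 + 14 + 20) = -60*54 = -3240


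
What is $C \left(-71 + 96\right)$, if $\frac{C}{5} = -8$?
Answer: $-1000$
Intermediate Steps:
$C = -40$ ($C = 5 \left(-8\right) = -40$)
$C \left(-71 + 96\right) = - 40 \left(-71 + 96\right) = \left(-40\right) 25 = -1000$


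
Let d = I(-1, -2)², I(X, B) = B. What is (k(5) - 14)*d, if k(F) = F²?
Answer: 44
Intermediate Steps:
d = 4 (d = (-2)² = 4)
(k(5) - 14)*d = (5² - 14)*4 = (25 - 14)*4 = 11*4 = 44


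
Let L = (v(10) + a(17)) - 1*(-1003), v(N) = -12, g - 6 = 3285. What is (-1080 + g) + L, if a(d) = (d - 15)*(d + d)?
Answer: 3270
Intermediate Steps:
g = 3291 (g = 6 + 3285 = 3291)
a(d) = 2*d*(-15 + d) (a(d) = (-15 + d)*(2*d) = 2*d*(-15 + d))
L = 1059 (L = (-12 + 2*17*(-15 + 17)) - 1*(-1003) = (-12 + 2*17*2) + 1003 = (-12 + 68) + 1003 = 56 + 1003 = 1059)
(-1080 + g) + L = (-1080 + 3291) + 1059 = 2211 + 1059 = 3270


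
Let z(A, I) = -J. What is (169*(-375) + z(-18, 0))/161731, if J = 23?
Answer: -63398/161731 ≈ -0.39200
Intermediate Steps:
z(A, I) = -23 (z(A, I) = -1*23 = -23)
(169*(-375) + z(-18, 0))/161731 = (169*(-375) - 23)/161731 = (-63375 - 23)*(1/161731) = -63398*1/161731 = -63398/161731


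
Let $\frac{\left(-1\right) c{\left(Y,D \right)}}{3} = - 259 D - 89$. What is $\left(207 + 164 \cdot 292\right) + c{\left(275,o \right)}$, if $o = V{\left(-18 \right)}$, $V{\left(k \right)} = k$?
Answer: $34376$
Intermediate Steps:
$o = -18$
$c{\left(Y,D \right)} = 267 + 777 D$ ($c{\left(Y,D \right)} = - 3 \left(- 259 D - 89\right) = - 3 \left(-89 - 259 D\right) = 267 + 777 D$)
$\left(207 + 164 \cdot 292\right) + c{\left(275,o \right)} = \left(207 + 164 \cdot 292\right) + \left(267 + 777 \left(-18\right)\right) = \left(207 + 47888\right) + \left(267 - 13986\right) = 48095 - 13719 = 34376$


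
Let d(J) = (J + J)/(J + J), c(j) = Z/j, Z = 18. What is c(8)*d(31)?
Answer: 9/4 ≈ 2.2500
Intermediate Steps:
c(j) = 18/j
d(J) = 1 (d(J) = (2*J)/((2*J)) = (2*J)*(1/(2*J)) = 1)
c(8)*d(31) = (18/8)*1 = (18*(⅛))*1 = (9/4)*1 = 9/4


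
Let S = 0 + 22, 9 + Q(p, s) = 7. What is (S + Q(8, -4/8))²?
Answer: 400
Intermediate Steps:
Q(p, s) = -2 (Q(p, s) = -9 + 7 = -2)
S = 22
(S + Q(8, -4/8))² = (22 - 2)² = 20² = 400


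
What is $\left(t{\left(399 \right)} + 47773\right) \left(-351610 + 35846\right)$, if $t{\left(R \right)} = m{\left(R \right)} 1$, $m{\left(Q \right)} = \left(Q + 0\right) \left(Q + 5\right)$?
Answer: $-65984887316$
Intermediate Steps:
$m{\left(Q \right)} = Q \left(5 + Q\right)$
$t{\left(R \right)} = R \left(5 + R\right)$ ($t{\left(R \right)} = R \left(5 + R\right) 1 = R \left(5 + R\right)$)
$\left(t{\left(399 \right)} + 47773\right) \left(-351610 + 35846\right) = \left(399 \left(5 + 399\right) + 47773\right) \left(-351610 + 35846\right) = \left(399 \cdot 404 + 47773\right) \left(-315764\right) = \left(161196 + 47773\right) \left(-315764\right) = 208969 \left(-315764\right) = -65984887316$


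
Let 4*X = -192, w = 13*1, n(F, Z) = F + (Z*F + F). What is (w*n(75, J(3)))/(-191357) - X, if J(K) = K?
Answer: 9180261/191357 ≈ 47.975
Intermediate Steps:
n(F, Z) = 2*F + F*Z (n(F, Z) = F + (F*Z + F) = F + (F + F*Z) = 2*F + F*Z)
w = 13
X = -48 (X = (¼)*(-192) = -48)
(w*n(75, J(3)))/(-191357) - X = (13*(75*(2 + 3)))/(-191357) - 1*(-48) = (13*(75*5))*(-1/191357) + 48 = (13*375)*(-1/191357) + 48 = 4875*(-1/191357) + 48 = -4875/191357 + 48 = 9180261/191357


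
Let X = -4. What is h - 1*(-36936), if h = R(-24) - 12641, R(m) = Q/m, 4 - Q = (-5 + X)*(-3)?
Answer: 583103/24 ≈ 24296.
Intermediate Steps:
Q = -23 (Q = 4 - (-5 - 4)*(-3) = 4 - (-9)*(-3) = 4 - 1*27 = 4 - 27 = -23)
R(m) = -23/m
h = -303361/24 (h = -23/(-24) - 12641 = -23*(-1/24) - 12641 = 23/24 - 12641 = -303361/24 ≈ -12640.)
h - 1*(-36936) = -303361/24 - 1*(-36936) = -303361/24 + 36936 = 583103/24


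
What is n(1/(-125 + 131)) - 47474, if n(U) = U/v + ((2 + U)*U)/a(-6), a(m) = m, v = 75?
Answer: -256359913/5400 ≈ -47474.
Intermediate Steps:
n(U) = U/75 - U*(2 + U)/6 (n(U) = U/75 + ((2 + U)*U)/(-6) = U*(1/75) + (U*(2 + U))*(-⅙) = U/75 - U*(2 + U)/6)
n(1/(-125 + 131)) - 47474 = -(48 + 25/(-125 + 131))/(150*(-125 + 131)) - 47474 = -1/150*(48 + 25/6)/6 - 47474 = -1/150*⅙*(48 + 25*(⅙)) - 47474 = -1/150*⅙*(48 + 25/6) - 47474 = -1/150*⅙*313/6 - 47474 = -313/5400 - 47474 = -256359913/5400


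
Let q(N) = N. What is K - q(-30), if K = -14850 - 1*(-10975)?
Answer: -3845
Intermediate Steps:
K = -3875 (K = -14850 + 10975 = -3875)
K - q(-30) = -3875 - 1*(-30) = -3875 + 30 = -3845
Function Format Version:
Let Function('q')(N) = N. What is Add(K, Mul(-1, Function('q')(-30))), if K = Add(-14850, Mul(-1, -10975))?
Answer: -3845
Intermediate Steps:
K = -3875 (K = Add(-14850, 10975) = -3875)
Add(K, Mul(-1, Function('q')(-30))) = Add(-3875, Mul(-1, -30)) = Add(-3875, 30) = -3845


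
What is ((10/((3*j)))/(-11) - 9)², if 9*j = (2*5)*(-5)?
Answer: 242064/3025 ≈ 80.021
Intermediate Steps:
j = -50/9 (j = ((2*5)*(-5))/9 = (10*(-5))/9 = (⅑)*(-50) = -50/9 ≈ -5.5556)
((10/((3*j)))/(-11) - 9)² = ((10/((3*(-50/9))))/(-11) - 9)² = ((10/(-50/3))*(-1/11) - 9)² = ((10*(-3/50))*(-1/11) - 9)² = (-⅗*(-1/11) - 9)² = (3/55 - 9)² = (-492/55)² = 242064/3025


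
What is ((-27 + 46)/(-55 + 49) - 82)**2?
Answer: 261121/36 ≈ 7253.4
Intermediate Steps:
((-27 + 46)/(-55 + 49) - 82)**2 = (19/(-6) - 82)**2 = (19*(-1/6) - 82)**2 = (-19/6 - 82)**2 = (-511/6)**2 = 261121/36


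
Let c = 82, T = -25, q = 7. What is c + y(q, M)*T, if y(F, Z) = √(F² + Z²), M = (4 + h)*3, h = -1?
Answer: 82 - 25*√130 ≈ -203.04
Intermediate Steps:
M = 9 (M = (4 - 1)*3 = 3*3 = 9)
c + y(q, M)*T = 82 + √(7² + 9²)*(-25) = 82 + √(49 + 81)*(-25) = 82 + √130*(-25) = 82 - 25*√130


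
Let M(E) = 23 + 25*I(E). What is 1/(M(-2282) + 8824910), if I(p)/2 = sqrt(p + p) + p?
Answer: 8710833/75878622963889 - 100*I*sqrt(1141)/75878622963889 ≈ 1.148e-7 - 4.4517e-11*I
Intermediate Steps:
I(p) = 2*p + 2*sqrt(2)*sqrt(p) (I(p) = 2*(sqrt(p + p) + p) = 2*(sqrt(2*p) + p) = 2*(sqrt(2)*sqrt(p) + p) = 2*(p + sqrt(2)*sqrt(p)) = 2*p + 2*sqrt(2)*sqrt(p))
M(E) = 23 + 50*E + 50*sqrt(2)*sqrt(E) (M(E) = 23 + 25*(2*E + 2*sqrt(2)*sqrt(E)) = 23 + (50*E + 50*sqrt(2)*sqrt(E)) = 23 + 50*E + 50*sqrt(2)*sqrt(E))
1/(M(-2282) + 8824910) = 1/((23 + 50*(-2282) + 50*sqrt(2)*sqrt(-2282)) + 8824910) = 1/((23 - 114100 + 50*sqrt(2)*(I*sqrt(2282))) + 8824910) = 1/((23 - 114100 + 100*I*sqrt(1141)) + 8824910) = 1/((-114077 + 100*I*sqrt(1141)) + 8824910) = 1/(8710833 + 100*I*sqrt(1141))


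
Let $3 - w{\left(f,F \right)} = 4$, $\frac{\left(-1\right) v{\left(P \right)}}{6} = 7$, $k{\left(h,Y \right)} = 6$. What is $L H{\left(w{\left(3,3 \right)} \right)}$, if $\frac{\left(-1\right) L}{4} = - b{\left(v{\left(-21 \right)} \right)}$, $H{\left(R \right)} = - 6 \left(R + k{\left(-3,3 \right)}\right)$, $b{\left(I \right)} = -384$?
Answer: $46080$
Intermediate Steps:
$v{\left(P \right)} = -42$ ($v{\left(P \right)} = \left(-6\right) 7 = -42$)
$w{\left(f,F \right)} = -1$ ($w{\left(f,F \right)} = 3 - 4 = -1$)
$H{\left(R \right)} = -36 - 6 R$ ($H{\left(R \right)} = - 6 \left(R + 6\right) = - 6 \left(6 + R\right) = -36 - 6 R$)
$L = -1536$ ($L = - 4 \left(\left(-1\right) \left(-384\right)\right) = \left(-4\right) 384 = -1536$)
$L H{\left(w{\left(3,3 \right)} \right)} = - 1536 \left(-36 - -6\right) = - 1536 \left(-36 + 6\right) = \left(-1536\right) \left(-30\right) = 46080$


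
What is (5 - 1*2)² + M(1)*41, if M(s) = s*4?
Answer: 173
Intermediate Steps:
M(s) = 4*s
(5 - 1*2)² + M(1)*41 = (5 - 1*2)² + (4*1)*41 = (5 - 2)² + 4*41 = 3² + 164 = 9 + 164 = 173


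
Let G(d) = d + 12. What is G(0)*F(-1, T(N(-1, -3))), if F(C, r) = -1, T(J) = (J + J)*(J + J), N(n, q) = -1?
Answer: -12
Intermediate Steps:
T(J) = 4*J**2 (T(J) = (2*J)*(2*J) = 4*J**2)
G(d) = 12 + d
G(0)*F(-1, T(N(-1, -3))) = (12 + 0)*(-1) = 12*(-1) = -12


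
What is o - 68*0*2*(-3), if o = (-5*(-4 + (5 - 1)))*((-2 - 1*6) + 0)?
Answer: 0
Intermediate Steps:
o = 0 (o = (-5*(-4 + 4))*((-2 - 6) + 0) = (-5*0)*(-8 + 0) = 0*(-8) = 0)
o - 68*0*2*(-3) = 0 - 68*0*2*(-3) = 0 - 0*(-3) = 0 - 68*0 = 0 + 0 = 0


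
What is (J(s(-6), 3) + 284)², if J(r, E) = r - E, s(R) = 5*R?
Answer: 63001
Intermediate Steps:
(J(s(-6), 3) + 284)² = ((5*(-6) - 1*3) + 284)² = ((-30 - 3) + 284)² = (-33 + 284)² = 251² = 63001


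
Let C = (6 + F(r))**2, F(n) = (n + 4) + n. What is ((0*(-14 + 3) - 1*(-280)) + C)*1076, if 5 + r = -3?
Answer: 340016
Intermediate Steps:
r = -8 (r = -5 - 3 = -8)
F(n) = 4 + 2*n (F(n) = (4 + n) + n = 4 + 2*n)
C = 36 (C = (6 + (4 + 2*(-8)))**2 = (6 + (4 - 16))**2 = (6 - 12)**2 = (-6)**2 = 36)
((0*(-14 + 3) - 1*(-280)) + C)*1076 = ((0*(-14 + 3) - 1*(-280)) + 36)*1076 = ((0*(-11) + 280) + 36)*1076 = ((0 + 280) + 36)*1076 = (280 + 36)*1076 = 316*1076 = 340016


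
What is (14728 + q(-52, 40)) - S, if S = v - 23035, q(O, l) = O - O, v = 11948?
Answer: 25815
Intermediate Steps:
q(O, l) = 0
S = -11087 (S = 11948 - 23035 = -11087)
(14728 + q(-52, 40)) - S = (14728 + 0) - 1*(-11087) = 14728 + 11087 = 25815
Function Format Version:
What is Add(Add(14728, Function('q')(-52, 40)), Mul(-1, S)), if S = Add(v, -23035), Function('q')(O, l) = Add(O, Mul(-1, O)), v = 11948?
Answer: 25815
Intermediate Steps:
Function('q')(O, l) = 0
S = -11087 (S = Add(11948, -23035) = -11087)
Add(Add(14728, Function('q')(-52, 40)), Mul(-1, S)) = Add(Add(14728, 0), Mul(-1, -11087)) = Add(14728, 11087) = 25815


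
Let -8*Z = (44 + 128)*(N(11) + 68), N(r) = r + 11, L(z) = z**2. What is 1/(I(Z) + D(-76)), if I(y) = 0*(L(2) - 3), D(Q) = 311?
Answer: 1/311 ≈ 0.0032154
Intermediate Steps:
N(r) = 11 + r
Z = -1935 (Z = -(44 + 128)*((11 + 11) + 68)/8 = -43*(22 + 68)/2 = -43*90/2 = -1/8*15480 = -1935)
I(y) = 0 (I(y) = 0*(2**2 - 3) = 0*(4 - 3) = 0*1 = 0)
1/(I(Z) + D(-76)) = 1/(0 + 311) = 1/311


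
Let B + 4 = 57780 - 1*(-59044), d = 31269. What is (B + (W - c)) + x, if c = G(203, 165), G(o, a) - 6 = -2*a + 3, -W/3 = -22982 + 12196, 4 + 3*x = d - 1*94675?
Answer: 385087/3 ≈ 1.2836e+5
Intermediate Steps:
x = -63410/3 (x = -4/3 + (31269 - 1*94675)/3 = -4/3 + (31269 - 94675)/3 = -4/3 + (1/3)*(-63406) = -4/3 - 63406/3 = -63410/3 ≈ -21137.)
W = 32358 (W = -3*(-22982 + 12196) = -3*(-10786) = 32358)
B = 116820 (B = -4 + (57780 - 1*(-59044)) = -4 + (57780 + 59044) = -4 + 116824 = 116820)
G(o, a) = 9 - 2*a (G(o, a) = 6 + (-2*a + 3) = 6 + (3 - 2*a) = 9 - 2*a)
c = -321 (c = 9 - 2*165 = 9 - 330 = -321)
(B + (W - c)) + x = (116820 + (32358 - 1*(-321))) - 63410/3 = (116820 + (32358 + 321)) - 63410/3 = (116820 + 32679) - 63410/3 = 149499 - 63410/3 = 385087/3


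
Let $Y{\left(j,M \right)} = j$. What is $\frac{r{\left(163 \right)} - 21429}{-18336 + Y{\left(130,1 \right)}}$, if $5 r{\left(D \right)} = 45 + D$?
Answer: $\frac{106937}{91030} \approx 1.1747$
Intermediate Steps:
$r{\left(D \right)} = 9 + \frac{D}{5}$ ($r{\left(D \right)} = \frac{45 + D}{5} = 9 + \frac{D}{5}$)
$\frac{r{\left(163 \right)} - 21429}{-18336 + Y{\left(130,1 \right)}} = \frac{\left(9 + \frac{1}{5} \cdot 163\right) - 21429}{-18336 + 130} = \frac{\left(9 + \frac{163}{5}\right) - 21429}{-18206} = \left(\frac{208}{5} - 21429\right) \left(- \frac{1}{18206}\right) = \left(- \frac{106937}{5}\right) \left(- \frac{1}{18206}\right) = \frac{106937}{91030}$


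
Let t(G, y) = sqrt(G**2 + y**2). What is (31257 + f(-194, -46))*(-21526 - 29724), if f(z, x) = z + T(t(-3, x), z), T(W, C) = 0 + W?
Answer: -1591978750 - 256250*sqrt(85) ≈ -1.5943e+9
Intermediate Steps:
T(W, C) = W
f(z, x) = z + sqrt(9 + x**2) (f(z, x) = z + sqrt((-3)**2 + x**2) = z + sqrt(9 + x**2))
(31257 + f(-194, -46))*(-21526 - 29724) = (31257 + (-194 + sqrt(9 + (-46)**2)))*(-21526 - 29724) = (31257 + (-194 + sqrt(9 + 2116)))*(-51250) = (31257 + (-194 + sqrt(2125)))*(-51250) = (31257 + (-194 + 5*sqrt(85)))*(-51250) = (31063 + 5*sqrt(85))*(-51250) = -1591978750 - 256250*sqrt(85)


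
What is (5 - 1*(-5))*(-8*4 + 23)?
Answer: -90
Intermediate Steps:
(5 - 1*(-5))*(-8*4 + 23) = (5 + 5)*(-32 + 23) = 10*(-9) = -90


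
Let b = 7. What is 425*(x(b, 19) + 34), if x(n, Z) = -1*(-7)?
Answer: 17425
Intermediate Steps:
x(n, Z) = 7
425*(x(b, 19) + 34) = 425*(7 + 34) = 425*41 = 17425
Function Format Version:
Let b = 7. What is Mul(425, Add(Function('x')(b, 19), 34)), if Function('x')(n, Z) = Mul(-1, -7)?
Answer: 17425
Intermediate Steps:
Function('x')(n, Z) = 7
Mul(425, Add(Function('x')(b, 19), 34)) = Mul(425, Add(7, 34)) = Mul(425, 41) = 17425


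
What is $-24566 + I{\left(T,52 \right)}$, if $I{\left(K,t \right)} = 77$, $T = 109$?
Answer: $-24489$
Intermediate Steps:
$-24566 + I{\left(T,52 \right)} = -24566 + 77 = -24489$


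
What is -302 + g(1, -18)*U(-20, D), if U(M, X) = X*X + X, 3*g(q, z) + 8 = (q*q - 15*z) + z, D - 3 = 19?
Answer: 123064/3 ≈ 41021.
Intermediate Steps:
D = 22 (D = 3 + 19 = 22)
g(q, z) = -8/3 - 14*z/3 + q**2/3 (g(q, z) = -8/3 + ((q*q - 15*z) + z)/3 = -8/3 + ((q**2 - 15*z) + z)/3 = -8/3 + (q**2 - 14*z)/3 = -8/3 + (-14*z/3 + q**2/3) = -8/3 - 14*z/3 + q**2/3)
U(M, X) = X + X**2 (U(M, X) = X**2 + X = X + X**2)
-302 + g(1, -18)*U(-20, D) = -302 + (-8/3 - 14/3*(-18) + (1/3)*1**2)*(22*(1 + 22)) = -302 + (-8/3 + 84 + (1/3)*1)*(22*23) = -302 + (-8/3 + 84 + 1/3)*506 = -302 + (245/3)*506 = -302 + 123970/3 = 123064/3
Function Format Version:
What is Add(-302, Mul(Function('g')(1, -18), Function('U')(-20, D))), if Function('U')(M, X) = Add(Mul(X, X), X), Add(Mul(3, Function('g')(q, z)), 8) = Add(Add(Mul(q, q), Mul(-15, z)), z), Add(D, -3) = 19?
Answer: Rational(123064, 3) ≈ 41021.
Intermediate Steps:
D = 22 (D = Add(3, 19) = 22)
Function('g')(q, z) = Add(Rational(-8, 3), Mul(Rational(-14, 3), z), Mul(Rational(1, 3), Pow(q, 2))) (Function('g')(q, z) = Add(Rational(-8, 3), Mul(Rational(1, 3), Add(Add(Mul(q, q), Mul(-15, z)), z))) = Add(Rational(-8, 3), Mul(Rational(1, 3), Add(Add(Pow(q, 2), Mul(-15, z)), z))) = Add(Rational(-8, 3), Mul(Rational(1, 3), Add(Pow(q, 2), Mul(-14, z)))) = Add(Rational(-8, 3), Add(Mul(Rational(-14, 3), z), Mul(Rational(1, 3), Pow(q, 2)))) = Add(Rational(-8, 3), Mul(Rational(-14, 3), z), Mul(Rational(1, 3), Pow(q, 2))))
Function('U')(M, X) = Add(X, Pow(X, 2)) (Function('U')(M, X) = Add(Pow(X, 2), X) = Add(X, Pow(X, 2)))
Add(-302, Mul(Function('g')(1, -18), Function('U')(-20, D))) = Add(-302, Mul(Add(Rational(-8, 3), Mul(Rational(-14, 3), -18), Mul(Rational(1, 3), Pow(1, 2))), Mul(22, Add(1, 22)))) = Add(-302, Mul(Add(Rational(-8, 3), 84, Mul(Rational(1, 3), 1)), Mul(22, 23))) = Add(-302, Mul(Add(Rational(-8, 3), 84, Rational(1, 3)), 506)) = Add(-302, Mul(Rational(245, 3), 506)) = Add(-302, Rational(123970, 3)) = Rational(123064, 3)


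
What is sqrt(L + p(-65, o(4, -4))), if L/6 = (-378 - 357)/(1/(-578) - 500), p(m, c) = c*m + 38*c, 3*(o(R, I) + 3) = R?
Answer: 45*sqrt(2219816681)/289001 ≈ 7.3362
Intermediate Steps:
o(R, I) = -3 + R/3
p(m, c) = 38*c + c*m
L = 2548980/289001 (L = 6*((-378 - 357)/(1/(-578) - 500)) = 6*(-735/(-1/578 - 500)) = 6*(-735/(-289001/578)) = 6*(-735*(-578/289001)) = 6*(424830/289001) = 2548980/289001 ≈ 8.8200)
sqrt(L + p(-65, o(4, -4))) = sqrt(2548980/289001 + (-3 + (1/3)*4)*(38 - 65)) = sqrt(2548980/289001 + (-3 + 4/3)*(-27)) = sqrt(2548980/289001 - 5/3*(-27)) = sqrt(2548980/289001 + 45) = sqrt(15554025/289001) = 45*sqrt(2219816681)/289001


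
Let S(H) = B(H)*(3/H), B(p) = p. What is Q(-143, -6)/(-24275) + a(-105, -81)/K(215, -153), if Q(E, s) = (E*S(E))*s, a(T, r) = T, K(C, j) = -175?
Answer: 11991/24275 ≈ 0.49397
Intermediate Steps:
S(H) = 3 (S(H) = H*(3/H) = 3)
Q(E, s) = 3*E*s (Q(E, s) = (E*3)*s = (3*E)*s = 3*E*s)
Q(-143, -6)/(-24275) + a(-105, -81)/K(215, -153) = (3*(-143)*(-6))/(-24275) - 105/(-175) = 2574*(-1/24275) - 105*(-1/175) = -2574/24275 + ⅗ = 11991/24275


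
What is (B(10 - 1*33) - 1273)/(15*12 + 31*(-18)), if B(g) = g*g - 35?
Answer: 779/378 ≈ 2.0608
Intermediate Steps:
B(g) = -35 + g² (B(g) = g² - 35 = -35 + g²)
(B(10 - 1*33) - 1273)/(15*12 + 31*(-18)) = ((-35 + (10 - 1*33)²) - 1273)/(15*12 + 31*(-18)) = ((-35 + (10 - 33)²) - 1273)/(180 - 558) = ((-35 + (-23)²) - 1273)/(-378) = ((-35 + 529) - 1273)*(-1/378) = (494 - 1273)*(-1/378) = -779*(-1/378) = 779/378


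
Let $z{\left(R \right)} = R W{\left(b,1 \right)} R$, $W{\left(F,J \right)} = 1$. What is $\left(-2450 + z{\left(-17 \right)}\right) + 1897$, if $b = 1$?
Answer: $-264$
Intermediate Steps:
$z{\left(R \right)} = R^{2}$ ($z{\left(R \right)} = R 1 R = R R = R^{2}$)
$\left(-2450 + z{\left(-17 \right)}\right) + 1897 = \left(-2450 + \left(-17\right)^{2}\right) + 1897 = \left(-2450 + 289\right) + 1897 = -2161 + 1897 = -264$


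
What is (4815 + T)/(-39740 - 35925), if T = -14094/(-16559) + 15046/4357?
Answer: -11989692073/188242943255 ≈ -0.063693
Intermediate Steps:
T = 10708768/2487847 (T = -14094*(-1/16559) + 15046*(1/4357) = 486/571 + 15046/4357 = 10708768/2487847 ≈ 4.3044)
(4815 + T)/(-39740 - 35925) = (4815 + 10708768/2487847)/(-39740 - 35925) = (11989692073/2487847)/(-75665) = (11989692073/2487847)*(-1/75665) = -11989692073/188242943255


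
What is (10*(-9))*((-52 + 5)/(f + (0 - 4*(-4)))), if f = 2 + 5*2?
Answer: 2115/14 ≈ 151.07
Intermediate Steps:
f = 12 (f = 2 + 10 = 12)
(10*(-9))*((-52 + 5)/(f + (0 - 4*(-4)))) = (10*(-9))*((-52 + 5)/(12 + (0 - 4*(-4)))) = -(-4230)/(12 + (0 + 16)) = -(-4230)/(12 + 16) = -(-4230)/28 = -90*(-47/28) = 2115/14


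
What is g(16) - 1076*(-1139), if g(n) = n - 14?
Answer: 1225566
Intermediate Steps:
g(n) = -14 + n
g(16) - 1076*(-1139) = (-14 + 16) - 1076*(-1139) = 2 + 1225564 = 1225566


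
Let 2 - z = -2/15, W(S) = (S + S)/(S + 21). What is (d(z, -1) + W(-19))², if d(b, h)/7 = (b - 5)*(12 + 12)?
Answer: 6265009/25 ≈ 2.5060e+5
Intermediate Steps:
W(S) = 2*S/(21 + S) (W(S) = (2*S)/(21 + S) = 2*S/(21 + S))
z = 32/15 (z = 2 - (-2)/15 = 2 - 1*(-2/15) = 2 + 2/15 = 32/15 ≈ 2.1333)
d(b, h) = -840 + 168*b (d(b, h) = 7*((b - 5)*(12 + 12)) = 7*((-5 + b)*24) = 7*(-120 + 24*b) = -840 + 168*b)
(d(z, -1) + W(-19))² = ((-840 + 168*(32/15)) + 2*(-19)/(21 - 19))² = ((-840 + 1792/5) + 2*(-19)/2)² = (-2408/5 + 2*(-19)*(½))² = (-2408/5 - 19)² = (-2503/5)² = 6265009/25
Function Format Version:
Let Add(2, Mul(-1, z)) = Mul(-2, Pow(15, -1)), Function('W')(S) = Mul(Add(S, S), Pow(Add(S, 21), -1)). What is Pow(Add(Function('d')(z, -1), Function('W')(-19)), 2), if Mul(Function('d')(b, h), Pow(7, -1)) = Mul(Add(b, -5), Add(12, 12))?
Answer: Rational(6265009, 25) ≈ 2.5060e+5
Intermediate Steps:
Function('W')(S) = Mul(2, S, Pow(Add(21, S), -1)) (Function('W')(S) = Mul(Mul(2, S), Pow(Add(21, S), -1)) = Mul(2, S, Pow(Add(21, S), -1)))
z = Rational(32, 15) (z = Add(2, Mul(-1, Mul(-2, Pow(15, -1)))) = Add(2, Mul(-1, Mul(-2, Rational(1, 15)))) = Add(2, Mul(-1, Rational(-2, 15))) = Add(2, Rational(2, 15)) = Rational(32, 15) ≈ 2.1333)
Function('d')(b, h) = Add(-840, Mul(168, b)) (Function('d')(b, h) = Mul(7, Mul(Add(b, -5), Add(12, 12))) = Mul(7, Mul(Add(-5, b), 24)) = Mul(7, Add(-120, Mul(24, b))) = Add(-840, Mul(168, b)))
Pow(Add(Function('d')(z, -1), Function('W')(-19)), 2) = Pow(Add(Add(-840, Mul(168, Rational(32, 15))), Mul(2, -19, Pow(Add(21, -19), -1))), 2) = Pow(Add(Add(-840, Rational(1792, 5)), Mul(2, -19, Pow(2, -1))), 2) = Pow(Add(Rational(-2408, 5), Mul(2, -19, Rational(1, 2))), 2) = Pow(Add(Rational(-2408, 5), -19), 2) = Pow(Rational(-2503, 5), 2) = Rational(6265009, 25)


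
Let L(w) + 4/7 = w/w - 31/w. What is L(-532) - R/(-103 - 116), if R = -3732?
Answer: -91843/5548 ≈ -16.554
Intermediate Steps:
L(w) = 3/7 - 31/w (L(w) = -4/7 + (w/w - 31/w) = -4/7 + (1 - 31/w) = 3/7 - 31/w)
L(-532) - R/(-103 - 116) = (3/7 - 31/(-532)) - (-3732)/(-103 - 116) = (3/7 - 31*(-1/532)) - (-3732)/(-219) = (3/7 + 31/532) - (-1)*(-3732)/219 = 37/76 - 1*1244/73 = 37/76 - 1244/73 = -91843/5548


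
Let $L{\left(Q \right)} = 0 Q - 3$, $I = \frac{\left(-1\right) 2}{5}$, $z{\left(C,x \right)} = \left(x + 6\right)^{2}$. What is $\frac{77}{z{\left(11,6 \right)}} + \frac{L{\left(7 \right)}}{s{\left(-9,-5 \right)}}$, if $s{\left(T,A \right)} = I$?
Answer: $\frac{1157}{144} \approx 8.0347$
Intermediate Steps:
$z{\left(C,x \right)} = \left(6 + x\right)^{2}$
$I = - \frac{2}{5}$ ($I = \left(-2\right) \frac{1}{5} = - \frac{2}{5} \approx -0.4$)
$s{\left(T,A \right)} = - \frac{2}{5}$
$L{\left(Q \right)} = -3$ ($L{\left(Q \right)} = 0 - 3 = -3$)
$\frac{77}{z{\left(11,6 \right)}} + \frac{L{\left(7 \right)}}{s{\left(-9,-5 \right)}} = \frac{77}{\left(6 + 6\right)^{2}} - \frac{3}{- \frac{2}{5}} = \frac{77}{12^{2}} - - \frac{15}{2} = \frac{77}{144} + \frac{15}{2} = \frac{1157}{144}$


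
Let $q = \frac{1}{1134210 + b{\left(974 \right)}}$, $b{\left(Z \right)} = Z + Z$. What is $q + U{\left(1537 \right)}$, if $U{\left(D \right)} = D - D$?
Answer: $\frac{1}{1136158} \approx 8.8016 \cdot 10^{-7}$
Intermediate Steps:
$U{\left(D \right)} = 0$
$b{\left(Z \right)} = 2 Z$
$q = \frac{1}{1136158}$ ($q = \frac{1}{1134210 + 2 \cdot 974} = \frac{1}{1134210 + 1948} = \frac{1}{1136158} \approx 8.8016 \cdot 10^{-7}$)
$q + U{\left(1537 \right)} = \frac{1}{1136158} + 0 = \frac{1}{1136158}$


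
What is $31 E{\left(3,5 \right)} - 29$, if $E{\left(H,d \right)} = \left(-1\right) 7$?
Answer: $-246$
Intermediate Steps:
$E{\left(H,d \right)} = -7$
$31 E{\left(3,5 \right)} - 29 = 31 \left(-7\right) - 29 = -217 - 29 = -246$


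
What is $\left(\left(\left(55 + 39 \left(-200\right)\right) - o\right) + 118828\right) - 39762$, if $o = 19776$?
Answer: $51545$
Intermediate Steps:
$\left(\left(\left(55 + 39 \left(-200\right)\right) - o\right) + 118828\right) - 39762 = \left(\left(\left(55 + 39 \left(-200\right)\right) - 19776\right) + 118828\right) - 39762 = \left(\left(\left(55 - 7800\right) - 19776\right) + 118828\right) - 39762 = \left(\left(-7745 - 19776\right) + 118828\right) - 39762 = \left(-27521 + 118828\right) - 39762 = 91307 - 39762 = 51545$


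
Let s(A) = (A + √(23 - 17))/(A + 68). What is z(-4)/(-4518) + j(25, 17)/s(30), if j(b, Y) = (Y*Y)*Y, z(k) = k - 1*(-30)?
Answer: 5438246893/336591 - 240737*√6/447 ≈ 14838.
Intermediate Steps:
z(k) = 30 + k (z(k) = k + 30 = 30 + k)
s(A) = (A + √6)/(68 + A)
j(b, Y) = Y³ (j(b, Y) = Y²*Y = Y³)
z(-4)/(-4518) + j(25, 17)/s(30) = (30 - 4)/(-4518) + 17³/(((30 + √6)/(68 + 30))) = 26*(-1/4518) + 4913/(((30 + √6)/98)) = -13/2259 + 4913/(((30 + √6)/98)) = -13/2259 + 4913/(15/49 + √6/98)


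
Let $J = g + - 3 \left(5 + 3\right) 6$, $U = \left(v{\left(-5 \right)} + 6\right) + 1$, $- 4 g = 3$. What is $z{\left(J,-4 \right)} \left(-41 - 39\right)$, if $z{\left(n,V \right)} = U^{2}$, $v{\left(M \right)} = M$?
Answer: $-320$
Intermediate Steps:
$g = - \frac{3}{4}$ ($g = \left(- \frac{1}{4}\right) 3 = - \frac{3}{4} \approx -0.75$)
$U = 2$ ($U = \left(-5 + 6\right) + 1 = 1 + 1 = 2$)
$J = - \frac{579}{4}$ ($J = - \frac{3}{4} + - 3 \left(5 + 3\right) 6 = - \frac{3}{4} + \left(-3\right) 8 \cdot 6 = - \frac{3}{4} - 144 = - \frac{579}{4} \approx -144.75$)
$z{\left(n,V \right)} = 4$ ($z{\left(n,V \right)} = 2^{2} = 4$)
$z{\left(J,-4 \right)} \left(-41 - 39\right) = 4 \left(-41 - 39\right) = 4 \left(-80\right) = -320$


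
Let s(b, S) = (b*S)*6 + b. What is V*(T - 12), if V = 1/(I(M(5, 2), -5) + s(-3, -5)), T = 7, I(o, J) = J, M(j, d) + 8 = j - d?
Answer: -5/82 ≈ -0.060976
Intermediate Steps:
M(j, d) = -8 + j - d (M(j, d) = -8 + (j - d) = -8 + j - d)
s(b, S) = b + 6*S*b (s(b, S) = (S*b)*6 + b = 6*S*b + b = b + 6*S*b)
V = 1/82 (V = 1/(-5 - 3*(1 + 6*(-5))) = 1/(-5 - 3*(1 - 30)) = 1/(-5 - 3*(-29)) = 1/(-5 + 87) = 1/82 ≈ 0.012195)
V*(T - 12) = (7 - 12)/82 = (1/82)*(-5) = -5/82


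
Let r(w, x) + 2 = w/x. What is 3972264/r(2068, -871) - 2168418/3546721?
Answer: -2045183723523034/2252167835 ≈ -9.0810e+5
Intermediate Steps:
r(w, x) = -2 + w/x
3972264/r(2068, -871) - 2168418/3546721 = 3972264/(-2 + 2068/(-871)) - 2168418/3546721 = 3972264/(-2 + 2068*(-1/871)) - 2168418*1/3546721 = 3972264/(-2 - 2068/871) - 2168418/3546721 = 3972264/(-3810/871) - 2168418/3546721 = 3972264*(-871/3810) - 2168418/3546721 = -576640324/635 - 2168418/3546721 = -2045183723523034/2252167835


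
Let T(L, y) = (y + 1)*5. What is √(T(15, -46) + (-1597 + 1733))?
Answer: I*√89 ≈ 9.434*I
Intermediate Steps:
T(L, y) = 5 + 5*y (T(L, y) = (1 + y)*5 = 5 + 5*y)
√(T(15, -46) + (-1597 + 1733)) = √((5 + 5*(-46)) + (-1597 + 1733)) = √((5 - 230) + 136) = √(-225 + 136) = √(-89) = I*√89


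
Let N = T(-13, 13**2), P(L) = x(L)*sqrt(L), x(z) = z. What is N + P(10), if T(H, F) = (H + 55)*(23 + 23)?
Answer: 1932 + 10*sqrt(10) ≈ 1963.6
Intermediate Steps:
T(H, F) = 2530 + 46*H (T(H, F) = (55 + H)*46 = 2530 + 46*H)
P(L) = L**(3/2) (P(L) = L*sqrt(L) = L**(3/2))
N = 1932 (N = 2530 + 46*(-13) = 2530 - 598 = 1932)
N + P(10) = 1932 + 10**(3/2) = 1932 + 10*sqrt(10)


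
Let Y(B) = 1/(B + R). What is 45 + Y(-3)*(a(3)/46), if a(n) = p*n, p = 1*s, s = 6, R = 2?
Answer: 1026/23 ≈ 44.609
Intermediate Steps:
Y(B) = 1/(2 + B) (Y(B) = 1/(B + 2) = 1/(2 + B))
p = 6 (p = 1*6 = 6)
a(n) = 6*n
45 + Y(-3)*(a(3)/46) = 45 + ((6*3)/46)/(2 - 3) = 45 + (18*(1/46))/(-1) = 45 - 1*9/23 = 45 - 9/23 = 1026/23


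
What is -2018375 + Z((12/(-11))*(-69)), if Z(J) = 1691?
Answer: -2016684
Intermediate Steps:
-2018375 + Z((12/(-11))*(-69)) = -2018375 + 1691 = -2016684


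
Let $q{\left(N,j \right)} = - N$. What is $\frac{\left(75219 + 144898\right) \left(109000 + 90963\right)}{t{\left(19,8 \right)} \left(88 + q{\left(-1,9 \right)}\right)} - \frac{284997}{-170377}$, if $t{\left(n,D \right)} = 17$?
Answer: $\frac{7499187646658428}{257780401} \approx 2.9091 \cdot 10^{7}$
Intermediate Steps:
$\frac{\left(75219 + 144898\right) \left(109000 + 90963\right)}{t{\left(19,8 \right)} \left(88 + q{\left(-1,9 \right)}\right)} - \frac{284997}{-170377} = \frac{\left(75219 + 144898\right) \left(109000 + 90963\right)}{17 \left(88 - -1\right)} - \frac{284997}{-170377} = \frac{220117 \cdot 199963}{17 \left(88 + 1\right)} - - \frac{284997}{170377} = \frac{44015255671}{17 \cdot 89} + \frac{284997}{170377} = \frac{44015255671}{1513} + \frac{284997}{170377} = \frac{7499187646658428}{257780401}$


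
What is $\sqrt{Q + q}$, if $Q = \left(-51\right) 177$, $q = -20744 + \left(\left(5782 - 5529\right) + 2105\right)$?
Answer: $i \sqrt{27413} \approx 165.57 i$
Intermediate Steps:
$q = -18386$ ($q = -20744 + \left(253 + 2105\right) = -20744 + 2358 = -18386$)
$Q = -9027$
$\sqrt{Q + q} = \sqrt{-9027 - 18386} = \sqrt{-27413} = i \sqrt{27413}$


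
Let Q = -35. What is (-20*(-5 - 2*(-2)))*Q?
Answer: -700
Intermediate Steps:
(-20*(-5 - 2*(-2)))*Q = -20*(-5 - 2*(-2))*(-35) = -20*(-5 + 4)*(-35) = -20*(-1)*(-35) = 20*(-35) = -700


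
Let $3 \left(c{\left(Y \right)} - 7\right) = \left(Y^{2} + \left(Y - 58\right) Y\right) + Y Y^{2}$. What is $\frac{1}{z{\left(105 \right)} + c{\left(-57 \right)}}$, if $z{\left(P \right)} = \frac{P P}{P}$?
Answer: $- \frac{1}{58351} \approx -1.7138 \cdot 10^{-5}$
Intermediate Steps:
$z{\left(P \right)} = P$ ($z{\left(P \right)} = \frac{P^{2}}{P} = P$)
$c{\left(Y \right)} = 7 + \frac{Y^{2}}{3} + \frac{Y^{3}}{3} + \frac{Y \left(-58 + Y\right)}{3}$ ($c{\left(Y \right)} = 7 + \frac{\left(Y^{2} + \left(Y - 58\right) Y\right) + Y Y^{2}}{3} = 7 + \frac{\left(Y^{2} + \left(-58 + Y\right) Y\right) + Y^{3}}{3} = 7 + \frac{\left(Y^{2} + Y \left(-58 + Y\right)\right) + Y^{3}}{3} = 7 + \frac{Y^{2} + Y^{3} + Y \left(-58 + Y\right)}{3} = 7 + \left(\frac{Y^{2}}{3} + \frac{Y^{3}}{3} + \frac{Y \left(-58 + Y\right)}{3}\right) = 7 + \frac{Y^{2}}{3} + \frac{Y^{3}}{3} + \frac{Y \left(-58 + Y\right)}{3}$)
$\frac{1}{z{\left(105 \right)} + c{\left(-57 \right)}} = \frac{1}{105 + \left(7 - -1102 + \frac{\left(-57\right)^{3}}{3} + \frac{2 \left(-57\right)^{2}}{3}\right)} = \frac{1}{105 + \left(7 + 1102 + \frac{1}{3} \left(-185193\right) + \frac{2}{3} \cdot 3249\right)} = \frac{1}{105 + \left(7 + 1102 - 61731 + 2166\right)} = \frac{1}{105 - 58456} = \frac{1}{-58351} = - \frac{1}{58351}$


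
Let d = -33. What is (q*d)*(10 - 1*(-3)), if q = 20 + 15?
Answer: -15015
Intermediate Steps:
q = 35
(q*d)*(10 - 1*(-3)) = (35*(-33))*(10 - 1*(-3)) = -1155*(10 + 3) = -1155*13 = -15015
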